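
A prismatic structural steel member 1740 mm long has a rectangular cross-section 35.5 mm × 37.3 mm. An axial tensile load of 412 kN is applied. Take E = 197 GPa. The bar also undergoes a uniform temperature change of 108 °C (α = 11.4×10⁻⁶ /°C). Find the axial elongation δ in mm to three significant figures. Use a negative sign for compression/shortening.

4.89 mm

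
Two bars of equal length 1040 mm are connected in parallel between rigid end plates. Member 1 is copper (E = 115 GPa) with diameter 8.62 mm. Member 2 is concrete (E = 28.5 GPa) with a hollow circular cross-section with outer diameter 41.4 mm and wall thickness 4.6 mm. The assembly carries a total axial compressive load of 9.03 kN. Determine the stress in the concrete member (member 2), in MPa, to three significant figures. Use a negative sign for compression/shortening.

-11.8 MPa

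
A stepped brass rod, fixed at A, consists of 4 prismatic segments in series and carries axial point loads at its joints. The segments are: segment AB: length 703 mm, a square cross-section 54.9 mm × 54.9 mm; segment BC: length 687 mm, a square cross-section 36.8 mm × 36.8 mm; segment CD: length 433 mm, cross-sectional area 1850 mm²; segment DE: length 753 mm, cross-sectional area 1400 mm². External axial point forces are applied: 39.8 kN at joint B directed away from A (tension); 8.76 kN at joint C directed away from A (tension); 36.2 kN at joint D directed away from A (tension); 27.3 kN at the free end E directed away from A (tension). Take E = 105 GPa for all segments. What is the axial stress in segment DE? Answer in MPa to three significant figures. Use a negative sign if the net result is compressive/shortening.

Internal axial forces (sectioning from the free end, tension +): N_DE = 27.3 kN, N_CD = 63.5 kN, N_BC = 72.26 kN, N_AB = 112.1 kN.
σ_DE = N_DE/A_DE = 27300/1400 = 19.5 MPa.

19.5 MPa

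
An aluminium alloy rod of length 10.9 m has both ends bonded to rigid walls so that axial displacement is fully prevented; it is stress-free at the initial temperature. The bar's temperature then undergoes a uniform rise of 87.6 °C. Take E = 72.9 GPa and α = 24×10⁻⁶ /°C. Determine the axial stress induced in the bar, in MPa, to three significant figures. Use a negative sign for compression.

-153 MPa

Free thermal expansion αLΔT = 24e-6 · 10900 · 87.6 = 22.92 mm.
The walls impose strain ε = −(22.92)/10900 = -2.1024e-03; σ = Eε = 72900 · -2.1024e-03 = -153.3 MPa.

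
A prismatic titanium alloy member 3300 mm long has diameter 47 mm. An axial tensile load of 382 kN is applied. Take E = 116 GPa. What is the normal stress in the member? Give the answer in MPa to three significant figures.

A = 1735 mm².
σ = N/A = 382000/1735 = 220.2 MPa.

220 MPa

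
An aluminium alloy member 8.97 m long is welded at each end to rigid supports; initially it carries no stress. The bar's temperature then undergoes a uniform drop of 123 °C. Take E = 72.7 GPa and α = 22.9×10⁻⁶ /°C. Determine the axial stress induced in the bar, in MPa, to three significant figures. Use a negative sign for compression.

205 MPa

Free thermal expansion αLΔT = 22.9e-6 · 8970 · -123 = -25.27 mm.
The walls impose strain ε = −(-25.27)/8970 = 2.8167e-03; σ = Eε = 72700 · 2.8167e-03 = 204.8 MPa.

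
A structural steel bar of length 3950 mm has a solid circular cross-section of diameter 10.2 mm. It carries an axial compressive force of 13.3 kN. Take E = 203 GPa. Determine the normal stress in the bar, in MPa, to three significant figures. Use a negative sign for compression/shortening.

A = 81.71 mm².
σ = N/A = -13300/81.71 = -162.8 MPa.

-163 MPa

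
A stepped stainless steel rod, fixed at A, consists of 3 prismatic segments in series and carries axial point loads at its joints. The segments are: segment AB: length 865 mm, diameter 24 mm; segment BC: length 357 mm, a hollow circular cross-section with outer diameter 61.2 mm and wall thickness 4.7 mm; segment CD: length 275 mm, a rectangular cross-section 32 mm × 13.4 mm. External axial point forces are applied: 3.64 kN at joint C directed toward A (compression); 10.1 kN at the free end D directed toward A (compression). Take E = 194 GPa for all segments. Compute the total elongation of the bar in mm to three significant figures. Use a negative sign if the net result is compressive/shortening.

Internal axial forces (sectioning from the free end, tension +): N_CD = -10.1 kN, N_BC = -13.74 kN, N_AB = -13.74 kN.
A_AB = 452.4 mm².
A_BC = 834.2 mm².
A_CD = 428.8 mm².
δ_AB = -13740·865/(452.4·194000) = -0.1354 mm
δ_BC = -13740·357/(834.2·194000) = -0.03031 mm
δ_CD = -10100·275/(428.8·194000) = -0.03339 mm
δ = Σδ_i = -0.1991 mm.

-0.199 mm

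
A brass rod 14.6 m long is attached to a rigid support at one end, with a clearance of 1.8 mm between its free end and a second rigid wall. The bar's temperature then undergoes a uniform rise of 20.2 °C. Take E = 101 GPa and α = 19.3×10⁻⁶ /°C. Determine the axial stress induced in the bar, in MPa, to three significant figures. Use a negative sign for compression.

-26.9 MPa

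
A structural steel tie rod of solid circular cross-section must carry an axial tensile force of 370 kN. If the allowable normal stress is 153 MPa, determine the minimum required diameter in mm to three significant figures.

Required area A ≥ P/σ_allow = 370000/153 = 2418 mm².
For a solid circular section, d ≥ √(4A/π) = 55.49 mm.

55.5 mm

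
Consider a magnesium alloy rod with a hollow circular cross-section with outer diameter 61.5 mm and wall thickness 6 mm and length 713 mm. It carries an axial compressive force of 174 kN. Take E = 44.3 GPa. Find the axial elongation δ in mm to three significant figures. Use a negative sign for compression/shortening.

-2.68 mm

A = 1046 mm².
δ_mech = NL/(AE) = -174000·713/(1046·44300) = -2.677 mm.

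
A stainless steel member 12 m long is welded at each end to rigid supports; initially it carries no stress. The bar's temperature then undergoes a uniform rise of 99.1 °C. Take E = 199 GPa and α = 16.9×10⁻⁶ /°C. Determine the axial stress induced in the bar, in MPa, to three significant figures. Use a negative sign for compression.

-333 MPa

Free thermal expansion αLΔT = 16.9e-6 · 12000 · 99.1 = 20.1 mm.
The walls impose strain ε = −(20.1)/12000 = -1.6748e-03; σ = Eε = 199000 · -1.6748e-03 = -333.3 MPa.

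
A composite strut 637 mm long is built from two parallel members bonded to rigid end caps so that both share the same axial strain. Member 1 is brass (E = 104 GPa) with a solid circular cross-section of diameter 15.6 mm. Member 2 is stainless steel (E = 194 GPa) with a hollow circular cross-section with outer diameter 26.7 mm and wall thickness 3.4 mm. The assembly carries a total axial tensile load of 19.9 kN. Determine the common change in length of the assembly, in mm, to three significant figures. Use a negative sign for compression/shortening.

0.186 mm

A_1 = 191.1 mm².
A_2 = 248.9 mm².
Equal strain + equilibrium ⇒ each member carries load in proportion to AE: A₁E₁ = 19880000 N, A₂E₂ = 48280000 N, ΣAE = 68160000 N.
δ = PL/ΣAE = 19900·637/68160000 = 0.186 mm.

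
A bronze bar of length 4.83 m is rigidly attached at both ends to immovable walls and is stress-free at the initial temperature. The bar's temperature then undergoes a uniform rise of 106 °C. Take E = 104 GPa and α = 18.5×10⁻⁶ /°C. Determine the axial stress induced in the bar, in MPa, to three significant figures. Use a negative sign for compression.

-204 MPa

Free thermal expansion αLΔT = 18.5e-6 · 4830 · 106 = 9.472 mm.
The walls impose strain ε = −(9.472)/4830 = -1.9610e-03; σ = Eε = 104000 · -1.9610e-03 = -203.9 MPa.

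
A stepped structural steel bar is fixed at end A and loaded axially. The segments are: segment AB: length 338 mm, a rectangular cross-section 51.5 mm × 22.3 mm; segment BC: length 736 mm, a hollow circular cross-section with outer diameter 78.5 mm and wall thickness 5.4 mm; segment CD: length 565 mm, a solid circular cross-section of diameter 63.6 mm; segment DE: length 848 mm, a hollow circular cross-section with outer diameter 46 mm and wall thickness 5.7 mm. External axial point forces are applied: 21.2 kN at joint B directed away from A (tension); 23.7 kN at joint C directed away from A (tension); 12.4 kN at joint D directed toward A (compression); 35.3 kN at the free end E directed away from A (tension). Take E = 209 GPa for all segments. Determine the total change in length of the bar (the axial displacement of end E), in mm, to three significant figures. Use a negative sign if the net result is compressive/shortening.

0.446 mm

Internal axial forces (sectioning from the free end, tension +): N_DE = 35.3 kN, N_CD = 22.9 kN, N_BC = 46.6 kN, N_AB = 67.8 kN.
A_AB = 1148 mm².
A_BC = 1240 mm².
A_CD = 3177 mm².
A_DE = 721.7 mm².
δ_AB = 67800·338/(1148·209000) = 0.09547 mm
δ_BC = 46600·736/(1240·209000) = 0.1323 mm
δ_CD = 22900·565/(3177·209000) = 0.01949 mm
δ_DE = 35300·848/(721.7·209000) = 0.1985 mm
δ = Σδ_i = 0.4458 mm.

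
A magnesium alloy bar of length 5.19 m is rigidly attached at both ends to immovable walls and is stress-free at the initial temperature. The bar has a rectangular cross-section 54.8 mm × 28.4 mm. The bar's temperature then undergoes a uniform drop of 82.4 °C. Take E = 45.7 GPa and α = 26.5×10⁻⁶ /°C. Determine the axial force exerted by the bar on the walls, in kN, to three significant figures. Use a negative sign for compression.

155 kN

Free thermal expansion αLΔT = 26.5e-6 · 5190 · -82.4 = -11.33 mm.
The walls impose strain ε = −(-11.33)/5190 = 2.1836e-03; σ = Eε = 45700 · 2.1836e-03 = 99.79 MPa.
Wall reaction R = σ·A = 99.79·1556 = 155300 N = 155.3 kN.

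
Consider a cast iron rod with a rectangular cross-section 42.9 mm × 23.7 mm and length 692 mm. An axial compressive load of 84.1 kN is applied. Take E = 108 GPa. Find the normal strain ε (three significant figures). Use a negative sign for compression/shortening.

-7.66e-04

A = 1017 mm².
σ = N/A = -82.72 MPa; ε = σ/E = -82.72/108000 = -7.659e-04.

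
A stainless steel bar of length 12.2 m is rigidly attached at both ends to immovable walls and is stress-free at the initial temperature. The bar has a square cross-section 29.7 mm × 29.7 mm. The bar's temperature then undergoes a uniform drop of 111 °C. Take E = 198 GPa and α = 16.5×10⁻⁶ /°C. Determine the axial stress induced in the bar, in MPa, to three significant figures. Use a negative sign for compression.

Free thermal expansion αLΔT = 16.5e-6 · 12200 · -111 = -22.34 mm.
The walls impose strain ε = −(-22.34)/12200 = 1.8315e-03; σ = Eε = 198000 · 1.8315e-03 = 362.6 MPa.

363 MPa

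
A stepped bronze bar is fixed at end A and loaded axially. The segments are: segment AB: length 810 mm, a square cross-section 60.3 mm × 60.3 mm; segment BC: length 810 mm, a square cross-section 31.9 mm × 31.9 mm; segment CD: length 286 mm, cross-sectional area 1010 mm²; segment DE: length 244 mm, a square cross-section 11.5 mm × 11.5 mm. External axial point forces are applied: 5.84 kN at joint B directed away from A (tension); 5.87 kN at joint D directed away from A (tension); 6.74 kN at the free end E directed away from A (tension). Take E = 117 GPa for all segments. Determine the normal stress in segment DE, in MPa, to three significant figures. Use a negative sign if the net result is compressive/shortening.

51.0 MPa

Internal axial forces (sectioning from the free end, tension +): N_DE = 6.74 kN, N_CD = 12.61 kN, N_BC = 12.61 kN, N_AB = 18.45 kN.
A_DE = 132.2 mm².
σ_DE = N_DE/A_DE = 6740/132.2 = 50.96 MPa.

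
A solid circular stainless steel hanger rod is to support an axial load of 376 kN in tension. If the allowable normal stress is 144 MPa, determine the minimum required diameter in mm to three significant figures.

Required area A ≥ P/σ_allow = 376000/144 = 2611 mm².
For a solid circular section, d ≥ √(4A/π) = 57.66 mm.

57.7 mm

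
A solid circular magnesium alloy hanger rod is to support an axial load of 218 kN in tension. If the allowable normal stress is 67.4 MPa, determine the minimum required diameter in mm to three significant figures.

64.2 mm

Required area A ≥ P/σ_allow = 218000/67.4 = 3234 mm².
For a solid circular section, d ≥ √(4A/π) = 64.17 mm.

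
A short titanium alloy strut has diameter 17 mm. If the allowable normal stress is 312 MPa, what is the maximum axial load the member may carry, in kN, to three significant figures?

70.8 kN

A = 227 mm².
P_max = σ_allow · A = 312 · 227 = 70820 N = 70.82 kN.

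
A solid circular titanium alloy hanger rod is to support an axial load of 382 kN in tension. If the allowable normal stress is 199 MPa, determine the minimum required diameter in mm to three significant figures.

Required area A ≥ P/σ_allow = 382000/199 = 1920 mm².
For a solid circular section, d ≥ √(4A/π) = 49.44 mm.

49.4 mm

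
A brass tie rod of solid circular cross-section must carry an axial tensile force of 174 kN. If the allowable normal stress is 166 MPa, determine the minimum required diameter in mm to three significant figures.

36.5 mm

Required area A ≥ P/σ_allow = 174000/166 = 1048 mm².
For a solid circular section, d ≥ √(4A/π) = 36.53 mm.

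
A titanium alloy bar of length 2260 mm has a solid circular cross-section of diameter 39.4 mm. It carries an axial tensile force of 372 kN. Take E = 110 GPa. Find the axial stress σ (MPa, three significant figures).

305 MPa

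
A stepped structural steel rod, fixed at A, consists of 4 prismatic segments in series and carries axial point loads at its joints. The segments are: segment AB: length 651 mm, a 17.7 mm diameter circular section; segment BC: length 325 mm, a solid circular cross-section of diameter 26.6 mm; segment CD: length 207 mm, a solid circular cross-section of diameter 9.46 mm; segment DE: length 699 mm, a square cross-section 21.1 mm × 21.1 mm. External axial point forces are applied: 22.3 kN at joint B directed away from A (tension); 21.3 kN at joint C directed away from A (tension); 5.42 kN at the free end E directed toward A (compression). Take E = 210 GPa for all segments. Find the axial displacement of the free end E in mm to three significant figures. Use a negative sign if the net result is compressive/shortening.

0.409 mm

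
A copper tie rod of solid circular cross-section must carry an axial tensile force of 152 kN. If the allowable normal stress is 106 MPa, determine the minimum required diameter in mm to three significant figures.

Required area A ≥ P/σ_allow = 152000/106 = 1434 mm².
For a solid circular section, d ≥ √(4A/π) = 42.73 mm.

42.7 mm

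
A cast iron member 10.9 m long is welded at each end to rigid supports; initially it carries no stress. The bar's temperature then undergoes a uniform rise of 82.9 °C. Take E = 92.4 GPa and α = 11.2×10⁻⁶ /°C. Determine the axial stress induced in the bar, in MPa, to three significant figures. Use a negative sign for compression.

-85.8 MPa

Free thermal expansion αLΔT = 11.2e-6 · 10900 · 82.9 = 10.12 mm.
The walls impose strain ε = −(10.12)/10900 = -9.2848e-04; σ = Eε = 92400 · -9.2848e-04 = -85.79 MPa.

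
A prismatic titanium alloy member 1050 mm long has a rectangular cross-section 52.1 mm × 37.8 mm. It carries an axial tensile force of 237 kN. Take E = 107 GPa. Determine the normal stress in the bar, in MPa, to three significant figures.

A = 1969 mm².
σ = N/A = 237000/1969 = 120.3 MPa.

120 MPa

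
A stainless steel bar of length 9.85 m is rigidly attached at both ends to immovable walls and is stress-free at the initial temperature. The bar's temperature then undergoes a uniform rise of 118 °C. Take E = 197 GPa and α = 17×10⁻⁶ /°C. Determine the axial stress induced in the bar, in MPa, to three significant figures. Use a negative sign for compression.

-395 MPa

Free thermal expansion αLΔT = 17e-6 · 9850 · 118 = 19.76 mm.
The walls impose strain ε = −(19.76)/9850 = -2.0060e-03; σ = Eε = 197000 · -2.0060e-03 = -395.2 MPa.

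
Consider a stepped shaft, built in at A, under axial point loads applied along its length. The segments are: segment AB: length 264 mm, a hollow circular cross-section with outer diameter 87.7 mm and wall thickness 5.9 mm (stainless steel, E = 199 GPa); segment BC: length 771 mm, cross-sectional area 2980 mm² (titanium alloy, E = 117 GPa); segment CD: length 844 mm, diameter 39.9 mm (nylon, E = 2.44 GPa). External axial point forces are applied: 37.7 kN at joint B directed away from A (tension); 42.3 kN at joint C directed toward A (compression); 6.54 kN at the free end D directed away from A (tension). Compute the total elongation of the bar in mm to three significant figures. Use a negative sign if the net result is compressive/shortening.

Internal axial forces (sectioning from the free end, tension +): N_CD = 6.54 kN, N_BC = -35.76 kN, N_AB = 1.94 kN.
A_AB = 1516 mm².
A_CD = 1250 mm².
δ_AB = 1940·264/(1516·199000) = 0.001697 mm
δ_BC = -35760·771/(2980·117000) = -0.07908 mm
δ_CD = 6540·844/(1250·2440) = 1.809 mm
δ = Σδ_i = 1.732 mm.

1.73 mm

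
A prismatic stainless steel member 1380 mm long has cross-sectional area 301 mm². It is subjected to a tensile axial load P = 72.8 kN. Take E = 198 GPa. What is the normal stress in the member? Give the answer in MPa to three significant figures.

242 MPa

σ = N/A = 72800/301 = 241.9 MPa.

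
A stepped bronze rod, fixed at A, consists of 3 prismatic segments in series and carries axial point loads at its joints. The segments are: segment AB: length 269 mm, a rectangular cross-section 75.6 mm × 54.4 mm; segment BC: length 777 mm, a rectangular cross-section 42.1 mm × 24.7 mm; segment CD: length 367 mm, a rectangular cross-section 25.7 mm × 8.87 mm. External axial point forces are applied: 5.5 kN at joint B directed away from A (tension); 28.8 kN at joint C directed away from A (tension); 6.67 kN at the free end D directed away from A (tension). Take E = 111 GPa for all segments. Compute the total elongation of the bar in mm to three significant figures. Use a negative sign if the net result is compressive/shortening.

0.360 mm

Internal axial forces (sectioning from the free end, tension +): N_CD = 6.67 kN, N_BC = 35.47 kN, N_AB = 40.97 kN.
A_AB = 4113 mm².
A_BC = 1040 mm².
A_CD = 228 mm².
δ_AB = 40970·269/(4113·111000) = 0.02414 mm
δ_BC = 35470·777/(1040·111000) = 0.2388 mm
δ_CD = 6670·367/(228·111000) = 0.09674 mm
δ = Σδ_i = 0.3597 mm.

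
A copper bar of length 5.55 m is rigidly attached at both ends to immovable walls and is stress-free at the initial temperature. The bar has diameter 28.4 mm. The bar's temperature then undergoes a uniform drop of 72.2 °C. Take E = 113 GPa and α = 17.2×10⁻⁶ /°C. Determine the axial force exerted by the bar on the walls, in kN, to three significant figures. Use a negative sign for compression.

Free thermal expansion αLΔT = 17.2e-6 · 5550 · -72.2 = -6.892 mm.
The walls impose strain ε = −(-6.892)/5550 = 1.2418e-03; σ = Eε = 113000 · 1.2418e-03 = 140.3 MPa.
Wall reaction R = σ·A = 140.3·633.5 = 88890 N = 88.89 kN.

88.9 kN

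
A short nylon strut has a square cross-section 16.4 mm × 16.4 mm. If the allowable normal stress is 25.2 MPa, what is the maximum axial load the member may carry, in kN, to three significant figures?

A = 269 mm².
P_max = σ_allow · A = 25.2 · 269 = 6778 N = 6.778 kN.

6.78 kN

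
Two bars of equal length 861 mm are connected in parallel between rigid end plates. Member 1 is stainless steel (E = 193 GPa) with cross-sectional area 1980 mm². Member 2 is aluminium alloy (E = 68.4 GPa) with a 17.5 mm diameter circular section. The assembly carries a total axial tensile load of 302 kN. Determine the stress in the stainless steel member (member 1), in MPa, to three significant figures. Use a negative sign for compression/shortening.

146 MPa

A_2 = 240.5 mm².
Equal strain + equilibrium ⇒ each member carries load in proportion to AE: A₁E₁ = 382100000 N, A₂E₂ = 16450000 N, ΣAE = 398600000 N.
σ₁ = P·E₁/ΣAE = 302000·193000/398600000 = 146.2 MPa.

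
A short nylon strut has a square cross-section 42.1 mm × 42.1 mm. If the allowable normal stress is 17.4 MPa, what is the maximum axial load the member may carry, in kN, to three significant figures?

30.8 kN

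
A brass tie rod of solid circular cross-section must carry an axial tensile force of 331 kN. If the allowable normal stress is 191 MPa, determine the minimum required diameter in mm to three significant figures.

Required area A ≥ P/σ_allow = 331000/191 = 1733 mm².
For a solid circular section, d ≥ √(4A/π) = 46.97 mm.

47.0 mm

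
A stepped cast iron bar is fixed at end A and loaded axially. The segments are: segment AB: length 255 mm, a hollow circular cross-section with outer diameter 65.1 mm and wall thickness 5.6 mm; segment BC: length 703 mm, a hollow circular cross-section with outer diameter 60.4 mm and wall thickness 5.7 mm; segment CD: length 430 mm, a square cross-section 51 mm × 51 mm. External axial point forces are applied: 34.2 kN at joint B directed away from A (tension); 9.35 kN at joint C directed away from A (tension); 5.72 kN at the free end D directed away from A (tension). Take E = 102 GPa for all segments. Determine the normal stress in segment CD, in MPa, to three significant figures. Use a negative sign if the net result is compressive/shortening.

Internal axial forces (sectioning from the free end, tension +): N_CD = 5.72 kN, N_BC = 15.07 kN, N_AB = 49.27 kN.
A_CD = 2601 mm².
σ_CD = N_CD/A_CD = 5720/2601 = 2.199 MPa.

2.20 MPa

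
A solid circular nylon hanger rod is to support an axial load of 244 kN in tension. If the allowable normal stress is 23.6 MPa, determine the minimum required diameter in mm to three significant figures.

115 mm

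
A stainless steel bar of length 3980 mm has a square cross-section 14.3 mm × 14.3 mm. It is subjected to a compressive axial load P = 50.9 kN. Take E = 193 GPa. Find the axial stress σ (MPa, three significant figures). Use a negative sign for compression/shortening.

-249 MPa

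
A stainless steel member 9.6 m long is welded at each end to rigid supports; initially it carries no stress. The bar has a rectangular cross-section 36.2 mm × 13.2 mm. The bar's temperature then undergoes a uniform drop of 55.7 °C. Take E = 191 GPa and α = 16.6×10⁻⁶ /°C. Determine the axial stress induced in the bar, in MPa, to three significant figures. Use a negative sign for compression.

Free thermal expansion αLΔT = 16.6e-6 · 9600 · -55.7 = -8.876 mm.
The walls impose strain ε = −(-8.876)/9600 = 9.2462e-04; σ = Eε = 191000 · 9.2462e-04 = 176.6 MPa.

177 MPa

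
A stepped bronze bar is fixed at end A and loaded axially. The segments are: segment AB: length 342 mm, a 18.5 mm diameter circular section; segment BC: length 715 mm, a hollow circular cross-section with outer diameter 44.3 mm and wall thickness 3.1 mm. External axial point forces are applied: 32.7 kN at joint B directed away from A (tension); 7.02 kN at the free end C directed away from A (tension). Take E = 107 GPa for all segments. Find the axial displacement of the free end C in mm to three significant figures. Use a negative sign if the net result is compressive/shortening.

Internal axial forces (sectioning from the free end, tension +): N_BC = 7.02 kN, N_AB = 39.72 kN.
A_AB = 268.8 mm².
A_BC = 401.2 mm².
δ_AB = 39720·342/(268.8·107000) = 0.4723 mm
δ_BC = 7020·715/(401.2·107000) = 0.1169 mm
δ = Σδ_i = 0.5892 mm.

0.589 mm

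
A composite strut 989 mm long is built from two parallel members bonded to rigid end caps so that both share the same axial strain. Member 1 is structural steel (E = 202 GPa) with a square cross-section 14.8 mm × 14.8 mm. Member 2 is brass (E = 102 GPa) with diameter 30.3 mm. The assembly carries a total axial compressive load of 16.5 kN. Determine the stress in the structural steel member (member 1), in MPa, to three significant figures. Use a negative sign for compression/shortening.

A_1 = 219 mm².
A_2 = 721.1 mm².
Equal strain + equilibrium ⇒ each member carries load in proportion to AE: A₁E₁ = 44250000 N, A₂E₂ = 73550000 N, ΣAE = 117800000 N.
σ₁ = P·E₁/ΣAE = -16500·202000/117800000 = -28.29 MPa.

-28.3 MPa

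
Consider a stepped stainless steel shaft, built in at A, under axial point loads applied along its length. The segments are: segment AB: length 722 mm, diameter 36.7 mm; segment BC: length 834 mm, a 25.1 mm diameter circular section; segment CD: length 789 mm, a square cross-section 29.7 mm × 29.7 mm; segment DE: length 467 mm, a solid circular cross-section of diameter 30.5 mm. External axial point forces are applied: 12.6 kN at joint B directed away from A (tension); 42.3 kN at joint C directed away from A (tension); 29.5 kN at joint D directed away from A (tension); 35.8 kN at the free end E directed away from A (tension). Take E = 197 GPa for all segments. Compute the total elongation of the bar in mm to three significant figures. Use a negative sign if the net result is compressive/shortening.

Internal axial forces (sectioning from the free end, tension +): N_DE = 35.8 kN, N_CD = 65.3 kN, N_BC = 107.6 kN, N_AB = 120.2 kN.
A_AB = 1058 mm².
A_BC = 494.8 mm².
A_CD = 882.1 mm².
A_DE = 730.6 mm².
δ_AB = 120200·722/(1058·197000) = 0.4164 mm
δ_BC = 107600·834/(494.8·197000) = 0.9206 mm
δ_CD = 65300·789/(882.1·197000) = 0.2965 mm
δ_DE = 35800·467/(730.6·197000) = 0.1162 mm
δ = Σδ_i = 1.75 mm.

1.75 mm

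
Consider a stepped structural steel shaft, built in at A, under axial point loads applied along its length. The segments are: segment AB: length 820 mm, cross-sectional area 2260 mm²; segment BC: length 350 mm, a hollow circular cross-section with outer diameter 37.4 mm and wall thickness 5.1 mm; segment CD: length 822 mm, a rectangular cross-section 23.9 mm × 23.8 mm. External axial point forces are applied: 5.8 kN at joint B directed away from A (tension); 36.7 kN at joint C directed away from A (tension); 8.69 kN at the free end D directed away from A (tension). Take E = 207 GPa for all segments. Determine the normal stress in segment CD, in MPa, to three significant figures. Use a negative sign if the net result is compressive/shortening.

15.3 MPa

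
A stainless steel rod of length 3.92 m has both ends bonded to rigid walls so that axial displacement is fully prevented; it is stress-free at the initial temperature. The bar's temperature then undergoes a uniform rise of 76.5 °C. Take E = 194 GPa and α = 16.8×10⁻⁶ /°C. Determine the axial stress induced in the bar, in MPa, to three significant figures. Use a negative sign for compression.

Free thermal expansion αLΔT = 16.8e-6 · 3920 · 76.5 = 5.038 mm.
The walls impose strain ε = −(5.038)/3920 = -1.2852e-03; σ = Eε = 194000 · -1.2852e-03 = -249.3 MPa.

-249 MPa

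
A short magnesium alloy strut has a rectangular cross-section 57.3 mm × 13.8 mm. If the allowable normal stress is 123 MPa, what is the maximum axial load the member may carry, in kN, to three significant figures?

97.3 kN

A = 790.7 mm².
P_max = σ_allow · A = 123 · 790.7 = 97260 N = 97.26 kN.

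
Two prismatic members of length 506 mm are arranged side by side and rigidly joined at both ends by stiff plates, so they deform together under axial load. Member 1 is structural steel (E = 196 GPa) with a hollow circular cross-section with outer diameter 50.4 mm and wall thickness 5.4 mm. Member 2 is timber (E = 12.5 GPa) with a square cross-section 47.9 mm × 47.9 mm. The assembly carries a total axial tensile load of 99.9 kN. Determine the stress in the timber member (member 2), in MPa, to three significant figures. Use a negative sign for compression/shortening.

A_1 = 763.4 mm².
A_2 = 2294 mm².
Equal strain + equilibrium ⇒ each member carries load in proportion to AE: A₁E₁ = 149600000 N, A₂E₂ = 28680000 N, ΣAE = 178300000 N.
σ₂ = P·E₂/ΣAE = 99900·12500/178300000 = 7.003 MPa.

7.00 MPa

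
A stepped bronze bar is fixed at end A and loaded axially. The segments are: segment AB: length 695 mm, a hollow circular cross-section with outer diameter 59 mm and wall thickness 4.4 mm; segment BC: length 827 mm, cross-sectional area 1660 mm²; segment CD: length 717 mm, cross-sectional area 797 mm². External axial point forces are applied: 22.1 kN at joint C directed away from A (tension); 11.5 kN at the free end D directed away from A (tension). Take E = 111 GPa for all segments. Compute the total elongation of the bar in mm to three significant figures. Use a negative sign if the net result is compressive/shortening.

0.523 mm

Internal axial forces (sectioning from the free end, tension +): N_CD = 11.5 kN, N_BC = 33.6 kN, N_AB = 33.6 kN.
A_AB = 754.7 mm².
δ_AB = 33600·695/(754.7·111000) = 0.2787 mm
δ_BC = 33600·827/(1660·111000) = 0.1508 mm
δ_CD = 11500·717/(797·111000) = 0.0932 mm
δ = Σδ_i = 0.5228 mm.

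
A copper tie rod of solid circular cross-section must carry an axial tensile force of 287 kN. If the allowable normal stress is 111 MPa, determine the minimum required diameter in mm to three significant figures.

57.4 mm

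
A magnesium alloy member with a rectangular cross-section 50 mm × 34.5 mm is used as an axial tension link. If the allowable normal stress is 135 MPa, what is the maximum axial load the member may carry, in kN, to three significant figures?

233 kN

A = 1725 mm².
P_max = σ_allow · A = 135 · 1725 = 232900 N = 232.9 kN.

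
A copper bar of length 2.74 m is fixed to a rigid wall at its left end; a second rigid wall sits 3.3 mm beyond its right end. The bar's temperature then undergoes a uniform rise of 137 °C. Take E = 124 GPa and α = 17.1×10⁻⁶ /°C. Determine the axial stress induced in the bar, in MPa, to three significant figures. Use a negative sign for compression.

Free thermal expansion αLΔT = 17.1e-6 · 2740 · 137 = 6.419 mm.
The walls engage after the gap closes; constrained expansion = 6.419 − 3.3 = 3.119 mm.
The walls impose strain ε = −(3.119)/2740 = -1.1383e-03; σ = Eε = 124000 · -1.1383e-03 = -141.2 MPa.

-141 MPa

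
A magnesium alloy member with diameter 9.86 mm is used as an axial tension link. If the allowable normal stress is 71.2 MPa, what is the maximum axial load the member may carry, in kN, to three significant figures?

A = 76.36 mm².
P_max = σ_allow · A = 71.2 · 76.36 = 5437 N = 5.437 kN.

5.44 kN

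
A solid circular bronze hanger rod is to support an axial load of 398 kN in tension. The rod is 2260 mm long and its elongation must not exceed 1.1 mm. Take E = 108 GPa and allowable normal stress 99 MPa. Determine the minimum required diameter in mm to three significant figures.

Required area A ≥ P/σ_allow = 398000/99 = 4020 mm².
For a solid circular section, d ≥ √(4A/π) = 71.54 mm.
Elongation limit: A ≥ PL/(Eδ_allow) = 398000·2260/(108000·1.1) = 7571 mm² ⇒ d ≥ 98.18 mm.
The elongation limit governs.

98.2 mm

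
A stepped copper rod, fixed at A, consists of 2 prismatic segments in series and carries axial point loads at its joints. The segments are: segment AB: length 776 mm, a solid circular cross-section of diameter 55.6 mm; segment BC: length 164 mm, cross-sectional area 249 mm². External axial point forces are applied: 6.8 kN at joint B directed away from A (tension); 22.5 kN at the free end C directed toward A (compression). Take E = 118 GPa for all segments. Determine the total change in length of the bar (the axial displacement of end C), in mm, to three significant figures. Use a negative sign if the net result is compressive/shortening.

-0.168 mm

Internal axial forces (sectioning from the free end, tension +): N_BC = -22.5 kN, N_AB = -15.7 kN.
A_AB = 2428 mm².
δ_AB = -15700·776/(2428·118000) = -0.04252 mm
δ_BC = -22500·164/(249·118000) = -0.1256 mm
δ = Σδ_i = -0.1681 mm.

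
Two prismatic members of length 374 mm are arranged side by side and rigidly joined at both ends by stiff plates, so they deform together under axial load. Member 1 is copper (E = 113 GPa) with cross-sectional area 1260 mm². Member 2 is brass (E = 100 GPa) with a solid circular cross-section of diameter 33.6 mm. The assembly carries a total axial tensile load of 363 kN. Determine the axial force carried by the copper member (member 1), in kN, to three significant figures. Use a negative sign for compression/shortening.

224 kN

A_2 = 886.7 mm².
Equal strain + equilibrium ⇒ each member carries load in proportion to AE: A₁E₁ = 142400000 N, A₂E₂ = 88670000 N, ΣAE = 231000000 N.
F₁ = P·A₁E₁/ΣAE = 363000·142400000/231000000 = 223700 N.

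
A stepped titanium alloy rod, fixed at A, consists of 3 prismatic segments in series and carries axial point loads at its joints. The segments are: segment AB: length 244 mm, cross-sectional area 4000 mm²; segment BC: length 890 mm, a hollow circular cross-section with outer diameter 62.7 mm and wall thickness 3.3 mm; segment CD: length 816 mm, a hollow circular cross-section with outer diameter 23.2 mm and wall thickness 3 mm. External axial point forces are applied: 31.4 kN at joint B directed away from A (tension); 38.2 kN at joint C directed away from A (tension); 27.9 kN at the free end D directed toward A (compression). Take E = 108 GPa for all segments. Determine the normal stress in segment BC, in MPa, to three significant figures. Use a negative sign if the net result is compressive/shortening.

Internal axial forces (sectioning from the free end, tension +): N_CD = -27.9 kN, N_BC = 10.3 kN, N_AB = 41.7 kN.
A_BC = 615.8 mm².
σ_BC = N_BC/A_BC = 10300/615.8 = 16.73 MPa.

16.7 MPa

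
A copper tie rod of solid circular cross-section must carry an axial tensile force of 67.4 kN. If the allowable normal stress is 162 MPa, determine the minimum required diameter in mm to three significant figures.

Required area A ≥ P/σ_allow = 67400/162 = 416 mm².
For a solid circular section, d ≥ √(4A/π) = 23.02 mm.

23.0 mm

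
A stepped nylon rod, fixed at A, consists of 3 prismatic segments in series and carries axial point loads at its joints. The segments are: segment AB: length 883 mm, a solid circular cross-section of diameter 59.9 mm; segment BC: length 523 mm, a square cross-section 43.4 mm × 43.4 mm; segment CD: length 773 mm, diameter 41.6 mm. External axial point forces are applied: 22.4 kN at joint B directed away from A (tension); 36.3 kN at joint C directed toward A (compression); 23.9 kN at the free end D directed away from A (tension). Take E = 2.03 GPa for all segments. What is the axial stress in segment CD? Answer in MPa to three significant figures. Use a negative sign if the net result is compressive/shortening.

Internal axial forces (sectioning from the free end, tension +): N_CD = 23.9 kN, N_BC = -12.4 kN, N_AB = 10 kN.
A_CD = 1359 mm².
σ_CD = N_CD/A_CD = 23900/1359 = 17.58 MPa.

17.6 MPa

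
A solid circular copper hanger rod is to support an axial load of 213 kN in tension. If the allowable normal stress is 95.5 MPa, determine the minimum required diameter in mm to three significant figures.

Required area A ≥ P/σ_allow = 213000/95.5 = 2230 mm².
For a solid circular section, d ≥ √(4A/π) = 53.29 mm.

53.3 mm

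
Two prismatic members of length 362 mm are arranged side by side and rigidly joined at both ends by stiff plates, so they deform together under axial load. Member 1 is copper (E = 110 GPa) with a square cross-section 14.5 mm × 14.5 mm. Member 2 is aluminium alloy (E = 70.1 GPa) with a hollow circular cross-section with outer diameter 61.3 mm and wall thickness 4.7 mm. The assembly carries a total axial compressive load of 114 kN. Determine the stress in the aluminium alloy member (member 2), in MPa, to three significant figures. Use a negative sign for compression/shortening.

-97.8 MPa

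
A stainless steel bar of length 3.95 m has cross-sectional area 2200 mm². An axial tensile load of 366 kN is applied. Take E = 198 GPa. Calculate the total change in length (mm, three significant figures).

δ_mech = NL/(AE) = 366000·3950/(2200·198000) = 3.319 mm.

3.32 mm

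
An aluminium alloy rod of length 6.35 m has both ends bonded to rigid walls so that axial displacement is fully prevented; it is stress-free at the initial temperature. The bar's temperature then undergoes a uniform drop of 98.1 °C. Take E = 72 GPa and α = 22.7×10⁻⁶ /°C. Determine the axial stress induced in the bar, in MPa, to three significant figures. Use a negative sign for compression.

Free thermal expansion αLΔT = 22.7e-6 · 6350 · -98.1 = -14.14 mm.
The walls impose strain ε = −(-14.14)/6350 = 2.2269e-03; σ = Eε = 72000 · 2.2269e-03 = 160.3 MPa.

160 MPa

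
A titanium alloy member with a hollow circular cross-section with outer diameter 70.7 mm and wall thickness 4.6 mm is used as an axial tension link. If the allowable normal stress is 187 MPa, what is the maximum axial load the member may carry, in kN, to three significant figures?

179 kN

A = 955.2 mm².
P_max = σ_allow · A = 187 · 955.2 = 178600 N = 178.6 kN.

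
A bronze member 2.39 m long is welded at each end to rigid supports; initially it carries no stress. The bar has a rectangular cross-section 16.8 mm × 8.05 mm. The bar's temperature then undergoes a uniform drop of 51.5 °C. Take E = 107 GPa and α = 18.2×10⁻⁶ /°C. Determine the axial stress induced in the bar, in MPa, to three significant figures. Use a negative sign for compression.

Free thermal expansion αLΔT = 18.2e-6 · 2390 · -51.5 = -2.24 mm.
The walls impose strain ε = −(-2.24)/2390 = 9.3730e-04; σ = Eε = 107000 · 9.3730e-04 = 100.3 MPa.

100 MPa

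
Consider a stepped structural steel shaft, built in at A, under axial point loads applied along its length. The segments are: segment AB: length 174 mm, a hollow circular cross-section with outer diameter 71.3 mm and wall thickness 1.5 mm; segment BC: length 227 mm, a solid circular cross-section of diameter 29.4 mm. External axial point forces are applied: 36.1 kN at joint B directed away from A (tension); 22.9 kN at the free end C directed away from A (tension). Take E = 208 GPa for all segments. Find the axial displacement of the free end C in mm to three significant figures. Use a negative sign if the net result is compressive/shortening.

0.187 mm

Internal axial forces (sectioning from the free end, tension +): N_BC = 22.9 kN, N_AB = 59 kN.
A_AB = 328.9 mm².
A_BC = 678.9 mm².
δ_AB = 59000·174/(328.9·208000) = 0.1501 mm
δ_BC = 22900·227/(678.9·208000) = 0.03681 mm
δ = Σδ_i = 0.1869 mm.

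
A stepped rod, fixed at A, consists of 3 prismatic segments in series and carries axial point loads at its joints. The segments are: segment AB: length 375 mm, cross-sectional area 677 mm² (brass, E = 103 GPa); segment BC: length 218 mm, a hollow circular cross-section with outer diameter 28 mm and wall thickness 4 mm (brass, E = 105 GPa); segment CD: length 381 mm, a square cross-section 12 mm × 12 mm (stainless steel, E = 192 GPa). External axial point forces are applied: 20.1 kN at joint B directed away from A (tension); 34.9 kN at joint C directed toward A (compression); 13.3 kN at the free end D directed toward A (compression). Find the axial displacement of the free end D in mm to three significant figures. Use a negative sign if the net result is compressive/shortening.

-0.666 mm

Internal axial forces (sectioning from the free end, tension +): N_CD = -13.3 kN, N_BC = -48.2 kN, N_AB = -28.1 kN.
A_BC = 301.6 mm².
A_CD = 144 mm².
δ_AB = -28100·375/(677·103000) = -0.1511 mm
δ_BC = -48200·218/(301.6·105000) = -0.3318 mm
δ_CD = -13300·381/(144·192000) = -0.1833 mm
δ = Σδ_i = -0.6662 mm.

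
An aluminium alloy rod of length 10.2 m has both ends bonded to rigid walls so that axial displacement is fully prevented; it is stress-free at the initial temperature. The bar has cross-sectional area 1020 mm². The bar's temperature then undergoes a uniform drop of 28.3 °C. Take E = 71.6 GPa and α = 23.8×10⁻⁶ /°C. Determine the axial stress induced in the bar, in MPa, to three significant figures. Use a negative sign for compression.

48.2 MPa

Free thermal expansion αLΔT = 23.8e-6 · 10200 · -28.3 = -6.87 mm.
The walls impose strain ε = −(-6.87)/10200 = 6.7354e-04; σ = Eε = 71600 · 6.7354e-04 = 48.23 MPa.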